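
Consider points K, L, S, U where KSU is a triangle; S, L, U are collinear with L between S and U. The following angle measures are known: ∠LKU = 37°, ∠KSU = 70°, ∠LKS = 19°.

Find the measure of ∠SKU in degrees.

∠SKU = 56°

1. ∠KSL = 70°  [L on ray SU]
2. ∠KLS = 91°  [△KSL]
3. ∠KLU = 89°  [linear pair at L on SU]
4. ∠KUL = 54°  [△KLU]
5. ∠KUS = 54°  [L on ray US]
6. ∠SKU = 56°  [△KSU]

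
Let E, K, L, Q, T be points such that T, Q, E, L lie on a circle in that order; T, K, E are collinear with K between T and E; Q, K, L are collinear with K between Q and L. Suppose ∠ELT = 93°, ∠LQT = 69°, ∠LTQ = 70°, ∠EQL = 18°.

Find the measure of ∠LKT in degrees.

∠LKT = 121°

1. ∠QLT = 41°  [△TQL]
2. ∠ETL = 18°  [same arc EL]
3. ∠LKT = 121°  [△TKL]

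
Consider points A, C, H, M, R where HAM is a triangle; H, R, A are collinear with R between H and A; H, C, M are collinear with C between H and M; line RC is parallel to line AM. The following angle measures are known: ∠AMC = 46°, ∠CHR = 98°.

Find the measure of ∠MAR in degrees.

∠MAR = 36°

1. ∠AMH = 46°  [C on ray MH]
2. ∠AHM = 98°  [R on HA, C on HM]
3. ∠HAM = 36°  [△HAM]
4. ∠MAR = 36°  [R on ray AH]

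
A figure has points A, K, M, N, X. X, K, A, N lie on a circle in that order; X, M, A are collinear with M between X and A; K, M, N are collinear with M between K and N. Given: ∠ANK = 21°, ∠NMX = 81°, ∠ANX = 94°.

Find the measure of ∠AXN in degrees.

∠AXN = 26°

1. ∠AXK = 21°  [same arc KA]
2. ∠AMK = 81°  [vertical angles at M]
3. ∠AKX = 86°  [cyclic XKAN, opposite ∠K+∠N]
4. ∠KAX = 73°  [△XKA]
5. ∠AKN = 26°  [△KMA]
6. ∠AXN = 26°  [same arc AN]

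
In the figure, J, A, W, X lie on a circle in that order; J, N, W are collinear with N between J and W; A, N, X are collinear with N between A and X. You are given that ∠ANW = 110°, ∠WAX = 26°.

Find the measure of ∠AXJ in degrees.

1. ∠JNX = 110°  [vertical angles at N]
2. ∠WJX = 26°  [same arc WX]
3. ∠AXJ = 44°  [△JNX]

∠AXJ = 44°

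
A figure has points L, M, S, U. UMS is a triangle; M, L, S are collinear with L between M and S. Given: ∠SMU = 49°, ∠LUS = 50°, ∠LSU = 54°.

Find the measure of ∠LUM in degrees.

∠LUM = 27°

1. ∠LMU = 49°  [L on ray MS]
2. ∠SLU = 76°  [△ULS]
3. ∠MLU = 104°  [linear pair at L on MS]
4. ∠LUM = 27°  [△UML]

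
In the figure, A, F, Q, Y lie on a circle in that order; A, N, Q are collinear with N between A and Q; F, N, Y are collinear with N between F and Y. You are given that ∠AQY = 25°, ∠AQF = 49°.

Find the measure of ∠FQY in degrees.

∠FQY = 74°

1. ∠AFY = 25°  [same arc AY]
2. ∠AYF = 49°  [same arc AF]
3. ∠FAY = 106°  [△AFY]
4. ∠FQY = 74°  [cyclic AFQY, opposite ∠A+∠Q]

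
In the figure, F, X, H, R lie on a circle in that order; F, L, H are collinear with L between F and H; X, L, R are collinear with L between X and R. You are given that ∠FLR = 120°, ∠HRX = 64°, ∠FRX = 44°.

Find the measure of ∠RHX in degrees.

∠RHX = 100°

1. ∠HLX = 120°  [vertical angles at L]
2. ∠FHX = 44°  [same arc FX]
3. ∠HXR = 16°  [△XLH]
4. ∠RHX = 100°  [△XHR]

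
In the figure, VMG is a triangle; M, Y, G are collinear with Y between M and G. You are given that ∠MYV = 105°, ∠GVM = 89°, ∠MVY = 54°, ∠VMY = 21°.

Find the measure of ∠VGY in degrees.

∠VGY = 70°

1. ∠GMV = 21°  [Y on ray MG]
2. ∠MGV = 70°  [△VMG]
3. ∠VGY = 70°  [Y on ray GM]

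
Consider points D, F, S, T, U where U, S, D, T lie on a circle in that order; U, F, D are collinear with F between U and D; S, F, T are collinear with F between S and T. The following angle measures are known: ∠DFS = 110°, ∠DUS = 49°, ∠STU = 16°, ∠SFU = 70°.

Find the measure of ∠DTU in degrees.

1. ∠TFU = 110°  [vertical angles at F]
2. ∠DTS = 49°  [same arc SD]
3. ∠DUT = 54°  [△UFT]
4. ∠DFT = 70°  [vertical angles at F]
5. ∠TDU = 61°  [△DFT]
6. ∠DTU = 65°  [△UDT]

∠DTU = 65°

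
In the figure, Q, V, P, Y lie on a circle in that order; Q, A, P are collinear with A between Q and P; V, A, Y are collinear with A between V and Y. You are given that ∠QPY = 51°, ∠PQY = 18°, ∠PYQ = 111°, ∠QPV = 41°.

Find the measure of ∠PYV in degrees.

∠PYV = 70°

1. ∠PVQ = 69°  [cyclic QVPY, opposite ∠V+∠Y]
2. ∠PQV = 70°  [△QVP]
3. ∠PYV = 70°  [same arc VP]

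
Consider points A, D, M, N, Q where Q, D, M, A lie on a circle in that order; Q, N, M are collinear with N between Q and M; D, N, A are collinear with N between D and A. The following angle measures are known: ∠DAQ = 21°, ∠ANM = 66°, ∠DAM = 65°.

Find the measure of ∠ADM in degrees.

1. ∠DMQ = 21°  [same arc QD]
2. ∠DNQ = 66°  [vertical angles at N]
3. ∠DNM = 114°  [linear pair at N on QM]
4. ∠ADM = 45°  [△DNM]

∠ADM = 45°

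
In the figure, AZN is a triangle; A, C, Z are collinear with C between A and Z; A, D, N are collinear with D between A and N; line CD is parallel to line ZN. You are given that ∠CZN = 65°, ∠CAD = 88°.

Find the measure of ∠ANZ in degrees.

∠ANZ = 27°

1. ∠AZN = 65°  [C on ray ZA]
2. ∠NAZ = 88°  [C on AZ, D on AN]
3. ∠ANZ = 27°  [△AZN]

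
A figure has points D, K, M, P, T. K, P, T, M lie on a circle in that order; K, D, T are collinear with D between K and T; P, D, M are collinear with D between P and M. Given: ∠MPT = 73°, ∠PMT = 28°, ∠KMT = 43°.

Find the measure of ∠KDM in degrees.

∠KDM = 92°

1. ∠MKT = 73°  [same arc TM]
2. ∠KTM = 64°  [△KTM]
3. ∠MDT = 88°  [△TDM]
4. ∠KDM = 92°  [linear pair at D on KT]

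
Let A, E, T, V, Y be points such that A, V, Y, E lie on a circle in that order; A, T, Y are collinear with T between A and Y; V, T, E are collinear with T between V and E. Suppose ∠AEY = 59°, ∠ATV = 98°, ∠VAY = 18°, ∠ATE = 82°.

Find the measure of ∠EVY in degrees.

1. ∠AVY = 121°  [cyclic AVYE, opposite ∠V+∠E]
2. ∠VTY = 82°  [linear pair at T on AY]
3. ∠AYV = 41°  [△AVY]
4. ∠EVY = 57°  [△VTY]

∠EVY = 57°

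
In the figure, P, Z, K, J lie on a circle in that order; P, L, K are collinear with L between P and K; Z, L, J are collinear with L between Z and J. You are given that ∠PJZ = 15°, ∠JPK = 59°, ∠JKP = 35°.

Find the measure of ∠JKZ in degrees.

∠JKZ = 50°

1. ∠JZP = 35°  [same arc PJ]
2. ∠JPZ = 130°  [△PZJ]
3. ∠JKZ = 50°  [cyclic PZKJ, opposite ∠P+∠K]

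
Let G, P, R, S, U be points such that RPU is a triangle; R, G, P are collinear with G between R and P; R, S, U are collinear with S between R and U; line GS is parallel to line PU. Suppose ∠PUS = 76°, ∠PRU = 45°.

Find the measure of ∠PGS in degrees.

∠PGS = 121°

1. ∠PUR = 76°  [S on ray UR]
2. ∠RPU = 59°  [△RPU]
3. ∠RGS = 59°  [GS∥PU, corresponding at G]
4. ∠PGS = 121°  [linear pair at G on RP]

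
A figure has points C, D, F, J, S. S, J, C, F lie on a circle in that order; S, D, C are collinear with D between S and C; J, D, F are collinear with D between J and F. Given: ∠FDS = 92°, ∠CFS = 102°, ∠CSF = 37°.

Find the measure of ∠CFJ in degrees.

∠CFJ = 51°

1. ∠CDF = 88°  [linear pair at D on SC]
2. ∠FCS = 41°  [△SCF]
3. ∠CFJ = 51°  [△CDF]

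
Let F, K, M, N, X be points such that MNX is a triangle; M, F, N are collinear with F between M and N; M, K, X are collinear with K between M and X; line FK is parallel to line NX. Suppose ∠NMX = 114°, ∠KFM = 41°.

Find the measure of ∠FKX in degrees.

1. ∠FMK = 114°  [F on MN, K on MX]
2. ∠FKM = 25°  [△MFK]
3. ∠FKX = 155°  [linear pair at K on MX]

∠FKX = 155°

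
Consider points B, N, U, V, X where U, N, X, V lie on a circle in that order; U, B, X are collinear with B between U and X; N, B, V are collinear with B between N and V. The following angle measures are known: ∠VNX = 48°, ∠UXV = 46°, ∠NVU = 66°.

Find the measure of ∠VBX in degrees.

∠VBX = 114°

1. ∠VUX = 48°  [same arc XV]
2. ∠UBV = 66°  [△UBV]
3. ∠VBX = 114°  [linear pair at B on UX]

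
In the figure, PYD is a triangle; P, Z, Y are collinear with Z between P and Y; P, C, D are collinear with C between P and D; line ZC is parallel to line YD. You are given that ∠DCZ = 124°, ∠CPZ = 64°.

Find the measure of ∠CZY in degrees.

1. ∠PCZ = 56°  [linear pair at C on PD]
2. ∠CZP = 60°  [△PZC]
3. ∠CZY = 120°  [linear pair at Z on PY]

∠CZY = 120°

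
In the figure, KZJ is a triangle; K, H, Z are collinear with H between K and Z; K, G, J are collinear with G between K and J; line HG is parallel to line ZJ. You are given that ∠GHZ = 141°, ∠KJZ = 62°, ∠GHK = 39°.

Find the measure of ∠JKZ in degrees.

∠JKZ = 79°

1. ∠HGK = 62°  [HG∥ZJ, corresponding at G]
2. ∠GKH = 79°  [△KHG]
3. ∠JKZ = 79°  [H on KZ, G on KJ]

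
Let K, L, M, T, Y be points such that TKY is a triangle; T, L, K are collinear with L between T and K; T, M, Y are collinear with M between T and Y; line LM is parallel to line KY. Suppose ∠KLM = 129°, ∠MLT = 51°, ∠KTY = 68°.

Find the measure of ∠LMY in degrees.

1. ∠TKY = 51°  [LM∥KY, corresponding at L]
2. ∠KYT = 61°  [△TKY]
3. ∠LMT = 61°  [LM∥KY, corresponding at M]
4. ∠LMY = 119°  [linear pair at M on TY]

∠LMY = 119°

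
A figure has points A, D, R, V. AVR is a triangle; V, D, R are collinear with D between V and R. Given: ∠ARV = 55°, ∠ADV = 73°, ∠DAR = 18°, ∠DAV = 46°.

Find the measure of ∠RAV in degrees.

∠RAV = 64°

1. ∠AVD = 61°  [△AVD]
2. ∠AVR = 61°  [D on ray VR]
3. ∠RAV = 64°  [△AVR]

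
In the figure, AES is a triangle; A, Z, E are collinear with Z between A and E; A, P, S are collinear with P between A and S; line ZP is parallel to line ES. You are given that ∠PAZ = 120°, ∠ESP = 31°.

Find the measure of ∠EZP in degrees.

∠EZP = 151°

1. ∠EAS = 120°  [Z on AE, P on AS]
2. ∠ASE = 31°  [P on ray SA]
3. ∠AES = 29°  [△AES]
4. ∠AZP = 29°  [ZP∥ES, corresponding at Z]
5. ∠EZP = 151°  [linear pair at Z on AE]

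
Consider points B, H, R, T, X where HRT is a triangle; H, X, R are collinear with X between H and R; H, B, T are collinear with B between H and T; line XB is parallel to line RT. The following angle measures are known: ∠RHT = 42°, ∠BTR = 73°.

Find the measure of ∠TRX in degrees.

∠TRX = 65°

1. ∠HTR = 73°  [B on ray TH]
2. ∠HRT = 65°  [△HRT]
3. ∠TRX = 65°  [X on ray RH]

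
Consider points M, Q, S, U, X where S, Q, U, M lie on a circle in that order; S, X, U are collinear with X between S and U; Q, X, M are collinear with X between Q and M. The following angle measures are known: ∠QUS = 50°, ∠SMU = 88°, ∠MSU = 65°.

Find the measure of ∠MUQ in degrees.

1. ∠SQU = 92°  [cyclic SQUM, opposite ∠Q+∠M]
2. ∠MQU = 65°  [same arc UM]
3. ∠QSU = 38°  [△SQU]
4. ∠QMU = 38°  [same arc QU]
5. ∠MUQ = 77°  [△QUM]

∠MUQ = 77°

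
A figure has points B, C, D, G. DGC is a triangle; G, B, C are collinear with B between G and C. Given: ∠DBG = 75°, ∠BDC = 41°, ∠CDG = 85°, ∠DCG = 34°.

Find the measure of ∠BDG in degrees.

1. ∠CGD = 61°  [△DGC]
2. ∠BGD = 61°  [B on ray GC]
3. ∠BDG = 44°  [△DGB]

∠BDG = 44°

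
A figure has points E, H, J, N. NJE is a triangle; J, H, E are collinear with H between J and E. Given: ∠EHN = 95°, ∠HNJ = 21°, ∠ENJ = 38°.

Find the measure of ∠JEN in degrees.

1. ∠JHN = 85°  [linear pair at H on JE]
2. ∠HJN = 74°  [△NJH]
3. ∠EJN = 74°  [H on ray JE]
4. ∠JEN = 68°  [△NJE]

∠JEN = 68°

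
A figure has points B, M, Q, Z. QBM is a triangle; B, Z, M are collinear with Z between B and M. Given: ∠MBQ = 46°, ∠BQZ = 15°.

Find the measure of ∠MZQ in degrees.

∠MZQ = 61°

1. ∠QBZ = 46°  [Z on ray BM]
2. ∠BZQ = 119°  [△QBZ]
3. ∠MZQ = 61°  [linear pair at Z on BM]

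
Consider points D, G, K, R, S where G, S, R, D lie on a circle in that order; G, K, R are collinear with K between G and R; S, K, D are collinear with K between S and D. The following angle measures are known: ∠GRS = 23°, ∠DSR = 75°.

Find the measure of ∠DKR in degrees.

1. ∠GDS = 23°  [same arc GS]
2. ∠DGR = 75°  [same arc RD]
3. ∠DKG = 82°  [△GKD]
4. ∠DKR = 98°  [linear pair at K on GR]

∠DKR = 98°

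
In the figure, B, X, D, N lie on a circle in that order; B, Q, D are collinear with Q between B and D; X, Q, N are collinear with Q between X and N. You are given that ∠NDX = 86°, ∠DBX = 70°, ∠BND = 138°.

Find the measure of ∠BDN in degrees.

∠BDN = 18°

1. ∠DNX = 70°  [same arc XD]
2. ∠DXN = 24°  [△XDN]
3. ∠DBN = 24°  [same arc DN]
4. ∠BDN = 18°  [△BDN]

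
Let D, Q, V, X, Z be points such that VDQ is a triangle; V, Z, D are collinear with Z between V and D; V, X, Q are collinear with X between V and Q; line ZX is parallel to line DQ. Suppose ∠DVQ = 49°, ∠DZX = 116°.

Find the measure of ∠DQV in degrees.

∠DQV = 67°

1. ∠XVZ = 49°  [Z on VD, X on VQ]
2. ∠VZX = 64°  [linear pair at Z on VD]
3. ∠VXZ = 67°  [△VZX]
4. ∠DQV = 67°  [ZX∥DQ, corresponding at X]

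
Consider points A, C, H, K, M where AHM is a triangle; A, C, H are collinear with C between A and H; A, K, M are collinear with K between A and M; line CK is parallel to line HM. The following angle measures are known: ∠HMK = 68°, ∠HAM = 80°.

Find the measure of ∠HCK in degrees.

1. ∠AMH = 68°  [K on ray MA]
2. ∠AHM = 32°  [△AHM]
3. ∠ACK = 32°  [CK∥HM, corresponding at C]
4. ∠HCK = 148°  [linear pair at C on AH]

∠HCK = 148°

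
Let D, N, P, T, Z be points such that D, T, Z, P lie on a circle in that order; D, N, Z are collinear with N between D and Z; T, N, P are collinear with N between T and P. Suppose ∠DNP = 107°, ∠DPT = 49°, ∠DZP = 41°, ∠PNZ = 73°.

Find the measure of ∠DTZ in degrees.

1. ∠PDZ = 24°  [△DNP]
2. ∠DPZ = 115°  [△DZP]
3. ∠DTZ = 65°  [cyclic DTZP, opposite ∠T+∠P]

∠DTZ = 65°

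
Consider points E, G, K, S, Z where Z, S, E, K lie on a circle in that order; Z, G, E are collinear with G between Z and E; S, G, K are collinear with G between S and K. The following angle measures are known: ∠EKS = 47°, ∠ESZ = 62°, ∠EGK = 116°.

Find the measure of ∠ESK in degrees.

∠ESK = 45°

1. ∠KEZ = 17°  [△EGK]
2. ∠EKZ = 118°  [cyclic ZSEK, opposite ∠S+∠K]
3. ∠EZK = 45°  [△ZEK]
4. ∠ESK = 45°  [same arc EK]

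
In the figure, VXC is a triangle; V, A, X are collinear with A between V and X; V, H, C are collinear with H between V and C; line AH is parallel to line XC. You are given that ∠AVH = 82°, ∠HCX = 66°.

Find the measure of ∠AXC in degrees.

∠AXC = 32°

1. ∠CVX = 82°  [A on VX, H on VC]
2. ∠VCX = 66°  [H on ray CV]
3. ∠CXV = 32°  [△VXC]
4. ∠AXC = 32°  [A on ray XV]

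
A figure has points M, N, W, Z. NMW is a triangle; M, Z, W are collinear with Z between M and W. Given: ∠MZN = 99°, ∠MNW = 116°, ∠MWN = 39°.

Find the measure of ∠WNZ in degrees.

1. ∠NZW = 81°  [linear pair at Z on MW]
2. ∠NWZ = 39°  [Z on ray WM]
3. ∠WNZ = 60°  [△NZW]

∠WNZ = 60°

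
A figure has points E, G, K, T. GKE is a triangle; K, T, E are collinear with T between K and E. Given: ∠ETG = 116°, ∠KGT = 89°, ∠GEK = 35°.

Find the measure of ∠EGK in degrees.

∠EGK = 118°

1. ∠GTK = 64°  [linear pair at T on KE]
2. ∠GKT = 27°  [△GKT]
3. ∠EKG = 27°  [T on ray KE]
4. ∠EGK = 118°  [△GKE]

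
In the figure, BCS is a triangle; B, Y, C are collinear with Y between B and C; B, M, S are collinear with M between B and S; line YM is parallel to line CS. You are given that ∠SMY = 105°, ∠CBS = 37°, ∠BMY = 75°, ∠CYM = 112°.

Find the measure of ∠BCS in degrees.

∠BCS = 68°

1. ∠MBY = 37°  [Y on BC, M on BS]
2. ∠BYM = 68°  [△BYM]
3. ∠BCS = 68°  [YM∥CS, corresponding at Y]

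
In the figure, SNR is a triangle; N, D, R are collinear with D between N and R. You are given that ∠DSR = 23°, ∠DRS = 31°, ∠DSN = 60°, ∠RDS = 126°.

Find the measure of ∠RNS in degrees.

∠RNS = 66°

1. ∠NDS = 54°  [linear pair at D on NR]
2. ∠DNS = 66°  [△SND]
3. ∠RNS = 66°  [D on ray NR]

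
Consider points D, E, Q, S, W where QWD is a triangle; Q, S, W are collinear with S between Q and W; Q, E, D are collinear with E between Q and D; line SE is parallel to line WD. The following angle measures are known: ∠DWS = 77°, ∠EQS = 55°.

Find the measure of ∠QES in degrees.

∠QES = 48°

1. ∠DWQ = 77°  [S on ray WQ]
2. ∠DQW = 55°  [S on QW, E on QD]
3. ∠QDW = 48°  [△QWD]
4. ∠QES = 48°  [SE∥WD, corresponding at E]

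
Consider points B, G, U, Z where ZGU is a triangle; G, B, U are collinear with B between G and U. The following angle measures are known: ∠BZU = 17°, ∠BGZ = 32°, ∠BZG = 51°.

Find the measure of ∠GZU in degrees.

∠GZU = 68°

1. ∠GBZ = 97°  [△ZGB]
2. ∠UGZ = 32°  [B on ray GU]
3. ∠UBZ = 83°  [linear pair at B on GU]
4. ∠BUZ = 80°  [△ZBU]
5. ∠GUZ = 80°  [B on ray UG]
6. ∠GZU = 68°  [△ZGU]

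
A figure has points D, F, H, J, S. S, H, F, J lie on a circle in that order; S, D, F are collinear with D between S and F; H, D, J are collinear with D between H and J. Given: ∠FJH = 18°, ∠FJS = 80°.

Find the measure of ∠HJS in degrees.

1. ∠FSH = 18°  [same arc HF]
2. ∠FHS = 100°  [cyclic SHFJ, opposite ∠H+∠J]
3. ∠HFS = 62°  [△SHF]
4. ∠HJS = 62°  [same arc SH]

∠HJS = 62°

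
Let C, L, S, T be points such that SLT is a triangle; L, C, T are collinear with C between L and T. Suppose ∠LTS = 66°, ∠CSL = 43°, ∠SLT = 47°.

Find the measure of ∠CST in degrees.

∠CST = 24°

1. ∠CTS = 66°  [C on ray TL]
2. ∠CLS = 47°  [C on ray LT]
3. ∠LCS = 90°  [△SLC]
4. ∠SCT = 90°  [linear pair at C on LT]
5. ∠CST = 24°  [△SCT]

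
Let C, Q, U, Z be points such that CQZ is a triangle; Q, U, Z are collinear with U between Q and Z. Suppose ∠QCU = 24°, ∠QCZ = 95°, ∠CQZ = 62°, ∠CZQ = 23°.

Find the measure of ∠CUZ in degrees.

1. ∠CQU = 62°  [U on ray QZ]
2. ∠CUQ = 94°  [△CQU]
3. ∠CUZ = 86°  [linear pair at U on QZ]

∠CUZ = 86°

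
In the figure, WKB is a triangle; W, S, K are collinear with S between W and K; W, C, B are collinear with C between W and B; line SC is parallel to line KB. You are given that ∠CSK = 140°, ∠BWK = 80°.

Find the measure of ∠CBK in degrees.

∠CBK = 60°

1. ∠CSW = 40°  [linear pair at S on WK]
2. ∠CWS = 80°  [S on WK, C on WB]
3. ∠SCW = 60°  [△WSC]
4. ∠BCS = 120°  [linear pair at C on WB]
5. ∠CBK = 60°  [SC∥KB, co-interior at B–C]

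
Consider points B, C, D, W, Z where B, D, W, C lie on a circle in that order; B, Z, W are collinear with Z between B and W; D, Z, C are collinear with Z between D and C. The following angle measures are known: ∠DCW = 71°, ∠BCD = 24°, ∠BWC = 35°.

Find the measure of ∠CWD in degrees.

1. ∠BDC = 35°  [same arc BC]
2. ∠CBD = 121°  [△BDC]
3. ∠CWD = 59°  [cyclic BDWC, opposite ∠B+∠W]

∠CWD = 59°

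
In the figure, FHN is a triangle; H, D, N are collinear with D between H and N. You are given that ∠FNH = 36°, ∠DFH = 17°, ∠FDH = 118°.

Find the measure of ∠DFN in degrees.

1. ∠DNF = 36°  [D on ray NH]
2. ∠FDN = 62°  [linear pair at D on HN]
3. ∠DFN = 82°  [△FDN]

∠DFN = 82°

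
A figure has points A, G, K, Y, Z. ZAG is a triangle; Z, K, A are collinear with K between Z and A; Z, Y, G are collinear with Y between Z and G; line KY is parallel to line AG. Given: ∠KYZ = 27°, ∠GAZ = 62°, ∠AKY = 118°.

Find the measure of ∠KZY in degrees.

∠KZY = 91°

1. ∠AGZ = 27°  [KY∥AG, corresponding at Y]
2. ∠AZG = 91°  [△ZAG]
3. ∠KZY = 91°  [K on ZA, Y on ZG]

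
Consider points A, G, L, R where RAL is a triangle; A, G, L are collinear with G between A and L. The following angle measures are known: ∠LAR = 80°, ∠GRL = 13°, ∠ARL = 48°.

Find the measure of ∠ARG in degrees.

1. ∠ALR = 52°  [△RAL]
2. ∠GAR = 80°  [G on ray AL]
3. ∠GLR = 52°  [G on ray LA]
4. ∠LGR = 115°  [△RGL]
5. ∠AGR = 65°  [linear pair at G on AL]
6. ∠ARG = 35°  [△RAG]

∠ARG = 35°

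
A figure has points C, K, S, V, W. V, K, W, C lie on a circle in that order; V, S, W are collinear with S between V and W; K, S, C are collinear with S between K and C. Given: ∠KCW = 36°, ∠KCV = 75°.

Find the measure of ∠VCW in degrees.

∠VCW = 111°

1. ∠KVW = 36°  [same arc KW]
2. ∠KWV = 75°  [same arc VK]
3. ∠VKW = 69°  [△VKW]
4. ∠VCW = 111°  [cyclic VKWC, opposite ∠K+∠C]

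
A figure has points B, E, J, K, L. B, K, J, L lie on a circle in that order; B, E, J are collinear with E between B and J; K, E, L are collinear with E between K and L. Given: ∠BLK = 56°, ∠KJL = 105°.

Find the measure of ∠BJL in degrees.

∠BJL = 49°

1. ∠KBL = 75°  [cyclic BKJL, opposite ∠B+∠J]
2. ∠BKL = 49°  [△BKL]
3. ∠BJL = 49°  [same arc BL]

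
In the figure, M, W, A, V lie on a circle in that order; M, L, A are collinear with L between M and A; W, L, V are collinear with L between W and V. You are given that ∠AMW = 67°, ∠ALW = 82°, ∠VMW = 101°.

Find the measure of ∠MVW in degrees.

1. ∠MLW = 98°  [linear pair at L on MA]
2. ∠MWV = 15°  [△MLW]
3. ∠MVW = 64°  [△MWV]

∠MVW = 64°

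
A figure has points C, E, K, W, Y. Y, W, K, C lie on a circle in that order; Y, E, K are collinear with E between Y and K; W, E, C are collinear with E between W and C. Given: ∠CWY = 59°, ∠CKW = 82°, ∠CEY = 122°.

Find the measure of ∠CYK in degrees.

1. ∠CYW = 98°  [cyclic YWKC, opposite ∠Y+∠K]
2. ∠WCY = 23°  [△YWC]
3. ∠CYK = 35°  [△YEC]

∠CYK = 35°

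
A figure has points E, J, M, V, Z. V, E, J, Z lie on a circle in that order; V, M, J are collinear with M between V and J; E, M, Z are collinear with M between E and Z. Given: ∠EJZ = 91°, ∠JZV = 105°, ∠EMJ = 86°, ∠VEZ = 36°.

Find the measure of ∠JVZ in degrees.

∠JVZ = 39°

1. ∠EVZ = 89°  [cyclic VEJZ, opposite ∠V+∠J]
2. ∠VMZ = 86°  [vertical angles at M]
3. ∠EZV = 55°  [△VEZ]
4. ∠JVZ = 39°  [△VMZ]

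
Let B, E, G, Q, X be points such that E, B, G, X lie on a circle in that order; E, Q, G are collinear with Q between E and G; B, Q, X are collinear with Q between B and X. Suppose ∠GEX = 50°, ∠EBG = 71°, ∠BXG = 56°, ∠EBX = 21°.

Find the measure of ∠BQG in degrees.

∠BQG = 77°

1. ∠BEG = 56°  [same arc BG]
2. ∠BQE = 103°  [△EQB]
3. ∠BQG = 77°  [linear pair at Q on EG]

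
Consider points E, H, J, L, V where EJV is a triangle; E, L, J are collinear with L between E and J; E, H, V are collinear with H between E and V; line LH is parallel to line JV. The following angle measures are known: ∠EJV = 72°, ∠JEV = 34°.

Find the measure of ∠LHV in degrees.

∠LHV = 106°

1. ∠EVJ = 74°  [△EJV]
2. ∠EHL = 74°  [LH∥JV, corresponding at H]
3. ∠LHV = 106°  [linear pair at H on EV]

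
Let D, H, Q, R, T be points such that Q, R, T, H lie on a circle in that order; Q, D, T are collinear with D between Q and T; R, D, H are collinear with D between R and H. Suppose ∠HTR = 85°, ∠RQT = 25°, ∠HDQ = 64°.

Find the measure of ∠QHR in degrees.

∠QHR = 46°

1. ∠RHT = 25°  [same arc RT]
2. ∠RDT = 64°  [vertical angles at D]
3. ∠HRT = 70°  [△RTH]
4. ∠QTR = 46°  [△RDT]
5. ∠QHR = 46°  [same arc QR]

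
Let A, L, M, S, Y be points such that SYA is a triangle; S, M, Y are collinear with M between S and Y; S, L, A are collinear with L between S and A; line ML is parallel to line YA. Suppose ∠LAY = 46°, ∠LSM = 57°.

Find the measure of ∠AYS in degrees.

∠AYS = 77°

1. ∠SAY = 46°  [L on ray AS]
2. ∠ASY = 57°  [M on SY, L on SA]
3. ∠AYS = 77°  [△SYA]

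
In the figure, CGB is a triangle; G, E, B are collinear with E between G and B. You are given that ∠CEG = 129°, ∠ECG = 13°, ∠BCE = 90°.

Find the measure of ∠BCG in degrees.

∠BCG = 103°

1. ∠CGE = 38°  [△CGE]
2. ∠BEC = 51°  [linear pair at E on GB]
3. ∠CBE = 39°  [△CEB]
4. ∠BGC = 38°  [E on ray GB]
5. ∠CBG = 39°  [E on ray BG]
6. ∠BCG = 103°  [△CGB]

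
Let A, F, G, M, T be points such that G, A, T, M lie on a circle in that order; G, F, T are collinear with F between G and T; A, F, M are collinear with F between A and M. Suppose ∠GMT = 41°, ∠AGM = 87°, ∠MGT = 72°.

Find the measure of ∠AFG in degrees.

1. ∠GTM = 67°  [△GTM]
2. ∠ATM = 93°  [cyclic GATM, opposite ∠G+∠T]
3. ∠MAT = 72°  [same arc TM]
4. ∠GAM = 67°  [same arc GM]
5. ∠AMT = 15°  [△ATM]
6. ∠AGT = 15°  [same arc AT]
7. ∠AFG = 98°  [△GFA]

∠AFG = 98°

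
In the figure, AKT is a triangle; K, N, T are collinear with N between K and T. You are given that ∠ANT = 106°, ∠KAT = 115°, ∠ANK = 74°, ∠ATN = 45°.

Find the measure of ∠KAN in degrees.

1. ∠ATK = 45°  [N on ray TK]
2. ∠AKT = 20°  [△AKT]
3. ∠AKN = 20°  [N on ray KT]
4. ∠KAN = 86°  [△AKN]

∠KAN = 86°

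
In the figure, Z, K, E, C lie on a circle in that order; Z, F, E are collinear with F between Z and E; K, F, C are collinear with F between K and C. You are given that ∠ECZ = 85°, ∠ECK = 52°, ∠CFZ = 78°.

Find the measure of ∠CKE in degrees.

∠CKE = 69°

1. ∠EKZ = 95°  [cyclic ZKEC, opposite ∠K+∠C]
2. ∠EZK = 52°  [same arc KE]
3. ∠EFK = 78°  [vertical angles at F]
4. ∠KEZ = 33°  [△ZKE]
5. ∠CKE = 69°  [△KFE]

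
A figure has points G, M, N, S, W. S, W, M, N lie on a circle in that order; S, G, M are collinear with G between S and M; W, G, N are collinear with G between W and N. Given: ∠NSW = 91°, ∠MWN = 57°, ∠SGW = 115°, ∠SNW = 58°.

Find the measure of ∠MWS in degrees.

∠MWS = 88°

1. ∠NWS = 31°  [△SWN]
2. ∠MSW = 34°  [△SGW]
3. ∠SMW = 58°  [same arc SW]
4. ∠MWS = 88°  [△SWM]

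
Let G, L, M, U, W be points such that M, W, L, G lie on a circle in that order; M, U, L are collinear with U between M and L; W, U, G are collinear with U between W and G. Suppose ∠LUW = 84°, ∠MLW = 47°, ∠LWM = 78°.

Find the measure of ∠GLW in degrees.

1. ∠MUW = 96°  [linear pair at U on ML]
2. ∠MGW = 47°  [same arc MW]
3. ∠LMW = 55°  [△MWL]
4. ∠GWM = 29°  [△MUW]
5. ∠GMW = 104°  [△MWG]
6. ∠GLW = 76°  [cyclic MWLG, opposite ∠M+∠L]

∠GLW = 76°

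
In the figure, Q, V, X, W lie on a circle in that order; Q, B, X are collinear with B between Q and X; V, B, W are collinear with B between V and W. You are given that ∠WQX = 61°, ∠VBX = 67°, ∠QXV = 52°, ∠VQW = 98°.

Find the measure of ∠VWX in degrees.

1. ∠WVX = 61°  [same arc XW]
2. ∠VXW = 82°  [cyclic QVXW, opposite ∠Q+∠X]
3. ∠VWX = 37°  [△VXW]

∠VWX = 37°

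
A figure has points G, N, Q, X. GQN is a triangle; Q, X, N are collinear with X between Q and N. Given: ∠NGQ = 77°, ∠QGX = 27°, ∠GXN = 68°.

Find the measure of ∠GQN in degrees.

1. ∠GXQ = 112°  [linear pair at X on QN]
2. ∠GQX = 41°  [△GQX]
3. ∠GQN = 41°  [X on ray QN]

∠GQN = 41°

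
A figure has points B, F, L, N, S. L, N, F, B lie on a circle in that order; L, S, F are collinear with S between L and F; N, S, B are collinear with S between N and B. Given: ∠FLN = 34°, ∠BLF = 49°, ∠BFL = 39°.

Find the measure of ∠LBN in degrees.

∠LBN = 58°

1. ∠FBN = 34°  [same arc NF]
2. ∠BSF = 107°  [△FSB]
3. ∠BSL = 73°  [linear pair at S on LF]
4. ∠LBN = 58°  [△LSB]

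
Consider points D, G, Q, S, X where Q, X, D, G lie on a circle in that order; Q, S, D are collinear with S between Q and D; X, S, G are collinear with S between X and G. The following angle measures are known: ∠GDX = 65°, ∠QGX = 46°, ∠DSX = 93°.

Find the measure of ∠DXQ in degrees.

∠DXQ = 60°

1. ∠GQX = 115°  [cyclic QXDG, opposite ∠Q+∠D]
2. ∠QDX = 46°  [same arc QX]
3. ∠GXQ = 19°  [△QXG]
4. ∠QSX = 87°  [linear pair at S on QD]
5. ∠DQX = 74°  [△QSX]
6. ∠DXQ = 60°  [△QXD]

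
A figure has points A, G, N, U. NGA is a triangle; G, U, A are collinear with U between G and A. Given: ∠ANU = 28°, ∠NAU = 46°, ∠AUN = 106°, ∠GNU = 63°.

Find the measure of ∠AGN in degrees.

∠AGN = 43°

1. ∠GUN = 74°  [linear pair at U on GA]
2. ∠NGU = 43°  [△NGU]
3. ∠AGN = 43°  [U on ray GA]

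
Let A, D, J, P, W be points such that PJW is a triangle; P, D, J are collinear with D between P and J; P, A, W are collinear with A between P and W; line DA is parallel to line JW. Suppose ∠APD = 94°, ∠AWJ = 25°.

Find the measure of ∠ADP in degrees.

1. ∠JPW = 94°  [D on PJ, A on PW]
2. ∠JWP = 25°  [A on ray WP]
3. ∠PJW = 61°  [△PJW]
4. ∠ADP = 61°  [DA∥JW, corresponding at D]

∠ADP = 61°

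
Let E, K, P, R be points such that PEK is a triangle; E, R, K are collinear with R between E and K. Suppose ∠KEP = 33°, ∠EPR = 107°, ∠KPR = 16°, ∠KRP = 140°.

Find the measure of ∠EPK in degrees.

1. ∠PKR = 24°  [△PRK]
2. ∠EKP = 24°  [R on ray KE]
3. ∠EPK = 123°  [△PEK]

∠EPK = 123°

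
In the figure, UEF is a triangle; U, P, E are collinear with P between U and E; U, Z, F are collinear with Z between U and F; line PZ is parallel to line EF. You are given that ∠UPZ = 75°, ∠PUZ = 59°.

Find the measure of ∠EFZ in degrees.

∠EFZ = 46°

1. ∠PZU = 46°  [△UPZ]
2. ∠FZP = 134°  [linear pair at Z on UF]
3. ∠EFZ = 46°  [PZ∥EF, co-interior at F–Z]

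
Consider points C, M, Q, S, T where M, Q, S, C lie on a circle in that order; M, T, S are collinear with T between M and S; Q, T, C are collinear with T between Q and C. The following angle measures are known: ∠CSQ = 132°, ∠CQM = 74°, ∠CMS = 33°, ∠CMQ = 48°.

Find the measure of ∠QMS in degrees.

1. ∠CSM = 74°  [same arc MC]
2. ∠MCQ = 58°  [△MQC]
3. ∠MCS = 73°  [△MSC]
4. ∠MSQ = 58°  [same arc MQ]
5. ∠MQS = 107°  [cyclic MQSC, opposite ∠Q+∠C]
6. ∠QMS = 15°  [△MQS]

∠QMS = 15°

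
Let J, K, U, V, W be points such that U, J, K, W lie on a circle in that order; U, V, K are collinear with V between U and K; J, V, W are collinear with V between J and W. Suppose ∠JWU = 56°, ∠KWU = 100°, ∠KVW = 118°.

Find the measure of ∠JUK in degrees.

∠JUK = 44°

1. ∠JKU = 56°  [same arc UJ]
2. ∠KJU = 80°  [cyclic UJKW, opposite ∠J+∠W]
3. ∠JUK = 44°  [△UJK]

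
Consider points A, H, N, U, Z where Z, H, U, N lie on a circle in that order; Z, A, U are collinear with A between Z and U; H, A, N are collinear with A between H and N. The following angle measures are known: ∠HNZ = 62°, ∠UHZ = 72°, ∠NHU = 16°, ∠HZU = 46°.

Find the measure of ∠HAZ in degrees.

1. ∠HUZ = 62°  [same arc ZH]
2. ∠HAU = 102°  [△HAU]
3. ∠HAZ = 78°  [linear pair at A on ZU]

∠HAZ = 78°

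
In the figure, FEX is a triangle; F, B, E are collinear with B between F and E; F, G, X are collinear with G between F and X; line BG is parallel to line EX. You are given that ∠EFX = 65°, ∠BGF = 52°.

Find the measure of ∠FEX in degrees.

1. ∠BFG = 65°  [B on FE, G on FX]
2. ∠FBG = 63°  [△FBG]
3. ∠FEX = 63°  [BG∥EX, corresponding at B]

∠FEX = 63°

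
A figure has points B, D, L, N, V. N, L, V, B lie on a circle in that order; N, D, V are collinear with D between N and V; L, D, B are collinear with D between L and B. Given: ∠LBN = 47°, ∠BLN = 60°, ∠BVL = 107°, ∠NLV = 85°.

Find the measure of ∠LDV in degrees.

1. ∠LVN = 47°  [same arc NL]
2. ∠LNV = 48°  [△NLV]
3. ∠LDN = 72°  [△NDL]
4. ∠LDV = 108°  [linear pair at D on NV]

∠LDV = 108°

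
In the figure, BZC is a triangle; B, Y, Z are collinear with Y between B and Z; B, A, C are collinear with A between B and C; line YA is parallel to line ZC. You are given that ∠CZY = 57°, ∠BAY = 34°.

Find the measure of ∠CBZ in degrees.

1. ∠BZC = 57°  [Y on ray ZB]
2. ∠BCZ = 34°  [YA∥ZC, corresponding at A]
3. ∠CBZ = 89°  [△BZC]

∠CBZ = 89°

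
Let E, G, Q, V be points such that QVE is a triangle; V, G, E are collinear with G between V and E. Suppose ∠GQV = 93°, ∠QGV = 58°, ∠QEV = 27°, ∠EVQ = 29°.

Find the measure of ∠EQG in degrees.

∠EQG = 31°

1. ∠EGQ = 122°  [linear pair at G on VE]
2. ∠GEQ = 27°  [G on ray EV]
3. ∠EQG = 31°  [△QGE]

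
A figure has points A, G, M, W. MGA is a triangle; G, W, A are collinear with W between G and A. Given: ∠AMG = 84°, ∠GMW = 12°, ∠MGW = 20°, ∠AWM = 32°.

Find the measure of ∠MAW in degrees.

∠MAW = 76°

1. ∠AGM = 20°  [W on ray GA]
2. ∠GAM = 76°  [△MGA]
3. ∠MAW = 76°  [W on ray AG]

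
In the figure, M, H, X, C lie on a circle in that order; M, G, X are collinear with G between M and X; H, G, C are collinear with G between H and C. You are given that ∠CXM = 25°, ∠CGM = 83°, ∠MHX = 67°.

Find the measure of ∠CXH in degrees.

1. ∠CGX = 97°  [linear pair at G on MX]
2. ∠MCX = 113°  [cyclic MHXC, opposite ∠H+∠C]
3. ∠HCX = 58°  [△XGC]
4. ∠CMX = 42°  [△MXC]
5. ∠CHX = 42°  [same arc XC]
6. ∠CXH = 80°  [△HXC]

∠CXH = 80°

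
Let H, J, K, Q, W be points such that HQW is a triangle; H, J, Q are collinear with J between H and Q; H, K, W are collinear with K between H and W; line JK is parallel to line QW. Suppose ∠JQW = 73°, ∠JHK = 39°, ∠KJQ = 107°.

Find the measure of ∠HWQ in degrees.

∠HWQ = 68°

1. ∠HQW = 73°  [J on ray QH]
2. ∠QHW = 39°  [J on HQ, K on HW]
3. ∠HWQ = 68°  [△HQW]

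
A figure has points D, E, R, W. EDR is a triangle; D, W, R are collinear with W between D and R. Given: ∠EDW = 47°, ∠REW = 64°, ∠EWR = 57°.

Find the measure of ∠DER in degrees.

1. ∠EDR = 47°  [W on ray DR]
2. ∠ERW = 59°  [△EWR]
3. ∠DRE = 59°  [W on ray RD]
4. ∠DER = 74°  [△EDR]

∠DER = 74°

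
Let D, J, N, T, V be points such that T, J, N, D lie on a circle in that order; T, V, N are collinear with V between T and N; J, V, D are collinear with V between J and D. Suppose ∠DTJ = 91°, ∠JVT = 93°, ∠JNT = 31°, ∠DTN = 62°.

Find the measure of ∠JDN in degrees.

1. ∠DNJ = 89°  [cyclic TJND, opposite ∠T+∠N]
2. ∠JVN = 87°  [linear pair at V on TN]
3. ∠DJN = 62°  [△JVN]
4. ∠JDN = 29°  [△JND]

∠JDN = 29°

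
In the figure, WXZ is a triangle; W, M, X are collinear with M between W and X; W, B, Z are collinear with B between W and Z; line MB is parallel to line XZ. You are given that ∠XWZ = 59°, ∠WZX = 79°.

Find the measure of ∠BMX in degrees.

1. ∠WXZ = 42°  [△WXZ]
2. ∠BMW = 42°  [MB∥XZ, corresponding at M]
3. ∠BMX = 138°  [linear pair at M on WX]

∠BMX = 138°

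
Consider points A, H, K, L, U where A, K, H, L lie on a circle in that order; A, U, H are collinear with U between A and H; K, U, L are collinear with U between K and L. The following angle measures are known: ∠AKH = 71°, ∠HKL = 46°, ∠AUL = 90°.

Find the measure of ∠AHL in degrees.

1. ∠ALH = 109°  [cyclic AKHL, opposite ∠K+∠L]
2. ∠HAL = 46°  [same arc HL]
3. ∠AHL = 25°  [△AHL]

∠AHL = 25°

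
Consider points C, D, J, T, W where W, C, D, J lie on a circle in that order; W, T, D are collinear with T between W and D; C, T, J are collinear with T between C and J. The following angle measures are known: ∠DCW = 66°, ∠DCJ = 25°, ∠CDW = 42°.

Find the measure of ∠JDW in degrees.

1. ∠DJW = 114°  [cyclic WCDJ, opposite ∠C+∠J]
2. ∠DWJ = 25°  [same arc DJ]
3. ∠JDW = 41°  [△WDJ]

∠JDW = 41°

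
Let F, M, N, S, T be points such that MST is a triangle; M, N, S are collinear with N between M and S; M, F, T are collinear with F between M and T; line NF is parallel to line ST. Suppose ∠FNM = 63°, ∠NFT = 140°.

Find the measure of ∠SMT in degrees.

∠SMT = 77°

1. ∠MFN = 40°  [linear pair at F on MT]
2. ∠FMN = 77°  [△MNF]
3. ∠SMT = 77°  [N on MS, F on MT]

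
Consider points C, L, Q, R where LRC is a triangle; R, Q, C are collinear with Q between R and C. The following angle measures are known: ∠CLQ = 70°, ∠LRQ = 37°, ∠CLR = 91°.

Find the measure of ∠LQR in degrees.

∠LQR = 122°

1. ∠CRL = 37°  [Q on ray RC]
2. ∠LCR = 52°  [△LRC]
3. ∠LCQ = 52°  [Q on ray CR]
4. ∠CQL = 58°  [△LQC]
5. ∠LQR = 122°  [linear pair at Q on RC]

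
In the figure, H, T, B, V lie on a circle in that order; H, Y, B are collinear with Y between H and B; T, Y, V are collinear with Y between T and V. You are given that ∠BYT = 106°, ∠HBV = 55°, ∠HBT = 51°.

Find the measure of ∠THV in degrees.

∠THV = 74°

1. ∠HTV = 55°  [same arc HV]
2. ∠HVT = 51°  [same arc HT]
3. ∠THV = 74°  [△HTV]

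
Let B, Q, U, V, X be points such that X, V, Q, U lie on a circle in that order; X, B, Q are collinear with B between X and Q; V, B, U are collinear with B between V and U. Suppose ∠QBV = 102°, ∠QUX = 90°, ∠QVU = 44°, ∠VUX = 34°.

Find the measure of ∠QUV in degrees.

∠QUV = 56°

1. ∠UBX = 102°  [vertical angles at B]
2. ∠QXU = 44°  [same arc QU]
3. ∠QBU = 78°  [linear pair at B on XQ]
4. ∠UQX = 46°  [△XQU]
5. ∠QUV = 56°  [△QBU]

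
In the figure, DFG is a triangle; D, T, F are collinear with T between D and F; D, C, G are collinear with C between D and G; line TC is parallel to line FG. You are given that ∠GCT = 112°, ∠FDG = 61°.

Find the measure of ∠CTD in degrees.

1. ∠DCT = 68°  [linear pair at C on DG]
2. ∠CDT = 61°  [T on DF, C on DG]
3. ∠CTD = 51°  [△DTC]

∠CTD = 51°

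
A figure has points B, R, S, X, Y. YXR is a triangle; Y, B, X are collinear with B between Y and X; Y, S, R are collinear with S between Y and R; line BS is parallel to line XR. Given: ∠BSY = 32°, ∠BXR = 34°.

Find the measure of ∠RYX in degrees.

∠RYX = 114°

1. ∠XRY = 32°  [BS∥XR, corresponding at S]
2. ∠RXY = 34°  [B on ray XY]
3. ∠RYX = 114°  [△YXR]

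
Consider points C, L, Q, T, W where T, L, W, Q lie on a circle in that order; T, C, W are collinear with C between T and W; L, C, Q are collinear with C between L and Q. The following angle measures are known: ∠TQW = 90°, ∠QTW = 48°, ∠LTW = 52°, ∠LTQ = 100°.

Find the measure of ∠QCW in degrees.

1. ∠QWT = 42°  [△TWQ]
2. ∠LQW = 52°  [same arc LW]
3. ∠QCW = 86°  [△WCQ]

∠QCW = 86°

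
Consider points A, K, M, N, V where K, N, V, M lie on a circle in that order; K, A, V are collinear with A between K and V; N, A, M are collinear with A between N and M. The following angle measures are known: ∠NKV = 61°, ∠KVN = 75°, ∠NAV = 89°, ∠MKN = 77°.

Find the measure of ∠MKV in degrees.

1. ∠KMN = 75°  [same arc KN]
2. ∠KAM = 89°  [vertical angles at A]
3. ∠MKV = 16°  [△KAM]

∠MKV = 16°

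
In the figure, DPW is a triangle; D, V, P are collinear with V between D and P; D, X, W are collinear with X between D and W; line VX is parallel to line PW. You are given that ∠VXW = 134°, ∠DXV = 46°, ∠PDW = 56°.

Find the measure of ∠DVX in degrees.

1. ∠DWP = 46°  [VX∥PW, corresponding at X]
2. ∠DPW = 78°  [△DPW]
3. ∠DVX = 78°  [VX∥PW, corresponding at V]

∠DVX = 78°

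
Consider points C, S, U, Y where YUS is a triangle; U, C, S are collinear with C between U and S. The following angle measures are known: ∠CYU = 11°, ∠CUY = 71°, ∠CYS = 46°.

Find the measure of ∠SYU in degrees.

∠SYU = 57°

1. ∠UCY = 98°  [△YUC]
2. ∠SUY = 71°  [C on ray US]
3. ∠SCY = 82°  [linear pair at C on US]
4. ∠CSY = 52°  [△YCS]
5. ∠USY = 52°  [C on ray SU]
6. ∠SYU = 57°  [△YUS]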